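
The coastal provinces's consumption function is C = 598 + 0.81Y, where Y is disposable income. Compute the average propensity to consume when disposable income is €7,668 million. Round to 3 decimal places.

C = 598 + 0.81(7668) = 6809.08
APC = C/Y = 6809.08/7668 = 0.888

APC = 0.888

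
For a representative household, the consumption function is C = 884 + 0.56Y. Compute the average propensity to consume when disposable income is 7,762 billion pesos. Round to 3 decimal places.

APC = 0.674

C = 884 + 0.56(7762) = 5230.72
APC = C/Y = 5230.72/7762 = 0.674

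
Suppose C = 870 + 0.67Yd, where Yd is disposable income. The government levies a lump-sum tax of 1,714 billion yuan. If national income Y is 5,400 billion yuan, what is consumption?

Yd = Y − T = 5400 − 1714 = 3686
C = 870 + 0.67(3686) = 870 + 2469.62 = 3339.62

C = 3339.62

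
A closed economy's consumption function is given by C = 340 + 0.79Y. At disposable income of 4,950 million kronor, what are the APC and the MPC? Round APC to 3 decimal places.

APC = 0.859; MPC = 0.79

MPC = 0.79 (the slope of the consumption function)
C = 340 + 0.79(4950) = 4250.5, so APC = 4250.5/4950 = 0.859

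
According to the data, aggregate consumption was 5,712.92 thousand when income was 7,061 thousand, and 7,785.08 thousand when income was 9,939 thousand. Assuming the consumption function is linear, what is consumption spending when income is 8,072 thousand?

MPC = (7785.08 − 5712.92)/(9939 − 7061) = 2072.16/2878 = 0.72
a = 5712.92 − 0.72(7061) = 5712.92 − 5083.92 = 629
C = 629 + 0.72(8072) = 629 + 5811.84 = 6440.84

C = 6440.84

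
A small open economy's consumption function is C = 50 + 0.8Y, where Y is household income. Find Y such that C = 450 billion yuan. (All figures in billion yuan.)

Y = 500

50 + 0.8Y = 450
0.8Y = 400, so Y = 400/0.8 = 500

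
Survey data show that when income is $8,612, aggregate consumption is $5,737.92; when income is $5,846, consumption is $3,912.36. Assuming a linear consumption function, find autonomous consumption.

MPC = ΔC/ΔY = (5737.92 − 3912.36)/(8612 − 5846) = 1825.56/2766 = 0.66
a = C − MPC·Y = 3912.36 − 0.66(5846) = 3912.36 − 3858.36 = 54

a = 54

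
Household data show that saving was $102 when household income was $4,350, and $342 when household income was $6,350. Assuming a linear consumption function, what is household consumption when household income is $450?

C = 816

MPS = ΔS/ΔY = (342 − 102)/(6350 − 4350) = 240/2000 = 0.12
MPC = 1 − MPS = 0.88
Autonomous saving = 102 − 0.12(4350) = -420, so a = 420
C = 420 + 0.88(450) = 420 + 396 = 816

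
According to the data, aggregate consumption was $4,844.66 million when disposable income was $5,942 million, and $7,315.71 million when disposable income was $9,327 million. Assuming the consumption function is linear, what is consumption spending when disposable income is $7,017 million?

C = 5629.41

MPC = (7315.71 − 4844.66)/(9327 − 5942) = 2471.05/3385 = 0.73
a = 4844.66 − 0.73(5942) = 4844.66 − 4337.66 = 507
C = 507 + 0.73(7017) = 507 + 5122.41 = 5629.41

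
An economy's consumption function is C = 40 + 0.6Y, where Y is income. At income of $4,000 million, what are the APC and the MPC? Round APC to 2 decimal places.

APC = 0.61; MPC = 0.6

MPC = 0.6 (the slope of the consumption function)
C = 40 + 0.6(4000) = 2440, so APC = 2440/4000 = 0.61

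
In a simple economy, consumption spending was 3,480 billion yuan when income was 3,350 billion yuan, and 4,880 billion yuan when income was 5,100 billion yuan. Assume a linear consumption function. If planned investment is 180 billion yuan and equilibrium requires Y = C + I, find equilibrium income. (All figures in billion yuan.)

MPC = (4880 − 3480)/(5100 − 3350) = 1400/1750 = 0.8
a = 3480 − 0.8(3350) = 800
Equilibrium: Y = 800 + 0.8Y + 180
0.2Y = 980, so Y = 980/0.2 = 4900

Y = 4900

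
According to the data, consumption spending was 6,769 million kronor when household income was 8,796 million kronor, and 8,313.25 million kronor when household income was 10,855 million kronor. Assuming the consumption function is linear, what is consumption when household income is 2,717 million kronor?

C = 2209.75

MPC = (8313.25 − 6769)/(10855 − 8796) = 1544.25/2059 = 0.75
a = 6769 − 0.75(8796) = 6769 − 6597 = 172
C = 172 + 0.75(2717) = 172 + 2037.75 = 2209.75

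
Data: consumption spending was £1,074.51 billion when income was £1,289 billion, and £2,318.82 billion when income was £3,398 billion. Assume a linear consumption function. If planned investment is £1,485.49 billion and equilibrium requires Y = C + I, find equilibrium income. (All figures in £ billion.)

MPC = (2318.82 − 1074.51)/(3398 − 1289) = 1244.31/2109 = 0.59
a = 1074.51 − 0.59(1289) = 314
Equilibrium: Y = 314 + 0.59Y + 1485.49
0.41Y = 1799.49, so Y = 1799.49/0.41 = 4389

Y = 4389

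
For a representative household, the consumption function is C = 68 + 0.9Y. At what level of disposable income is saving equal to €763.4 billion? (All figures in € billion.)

Y = 8314

S = Y − C = -68 + 0.1Y
-68 + 0.1Y = 763.4, so 0.1Y = 831.4 and Y = 8314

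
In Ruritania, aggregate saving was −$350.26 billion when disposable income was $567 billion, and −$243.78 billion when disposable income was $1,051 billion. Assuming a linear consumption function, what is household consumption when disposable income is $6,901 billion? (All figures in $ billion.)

C = 5857.78

MPS = ΔS/ΔY = (-243.78 − (-350.26))/(1051 − 567) = 106.48/484 = 0.22
MPC = 1 − MPS = 0.78
Autonomous saving = -350.26 − 0.22(567) = -475, so a = 475
C = 475 + 0.78(6901) = 475 + 5382.78 = 5857.78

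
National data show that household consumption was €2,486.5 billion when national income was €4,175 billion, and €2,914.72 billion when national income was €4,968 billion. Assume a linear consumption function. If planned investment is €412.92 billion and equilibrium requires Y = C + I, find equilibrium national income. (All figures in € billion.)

Y = 1402

MPC = (2914.72 − 2486.5)/(4968 − 4175) = 428.22/793 = 0.54
a = 2486.5 − 0.54(4175) = 232
Equilibrium: Y = 232 + 0.54Y + 412.92
0.46Y = 644.92, so Y = 644.92/0.46 = 1402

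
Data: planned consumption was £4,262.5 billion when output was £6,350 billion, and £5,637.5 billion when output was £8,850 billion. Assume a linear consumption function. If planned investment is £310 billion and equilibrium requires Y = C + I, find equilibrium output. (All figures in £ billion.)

Y = 2400

MPC = (5637.5 − 4262.5)/(8850 − 6350) = 1375/2500 = 0.55
a = 4262.5 − 0.55(6350) = 770
Equilibrium: Y = 770 + 0.55Y + 310
0.45Y = 1080, so Y = 1080/0.45 = 2400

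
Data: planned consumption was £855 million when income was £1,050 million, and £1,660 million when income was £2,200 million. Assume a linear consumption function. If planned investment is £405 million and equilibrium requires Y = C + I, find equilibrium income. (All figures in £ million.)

Y = 1750

MPC = (1660 − 855)/(2200 − 1050) = 805/1150 = 0.7
a = 855 − 0.7(1050) = 120
Equilibrium: Y = 120 + 0.7Y + 405
0.3Y = 525, so Y = 525/0.3 = 1750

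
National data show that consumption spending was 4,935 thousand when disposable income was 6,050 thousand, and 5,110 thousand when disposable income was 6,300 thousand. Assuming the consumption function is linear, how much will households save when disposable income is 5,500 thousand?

MPC = (5110 − 4935)/(6300 − 6050) = 175/250 = 0.7
a = 4935 − 0.7(6050) = 4935 − 4235 = 700
C = 700 + 0.7(5500) = 4550
S = 5500 − 4550 = 950

S = 950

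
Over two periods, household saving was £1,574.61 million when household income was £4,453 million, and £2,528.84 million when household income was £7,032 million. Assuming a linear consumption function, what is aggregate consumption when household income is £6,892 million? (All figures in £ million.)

MPS = ΔS/ΔY = (2528.84 − 1574.61)/(7032 − 4453) = 954.23/2579 = 0.37
MPC = 1 − MPS = 0.63
Autonomous saving = 1574.61 − 0.37(4453) = -73, so a = 73
C = 73 + 0.63(6892) = 73 + 4341.96 = 4414.96

C = 4414.96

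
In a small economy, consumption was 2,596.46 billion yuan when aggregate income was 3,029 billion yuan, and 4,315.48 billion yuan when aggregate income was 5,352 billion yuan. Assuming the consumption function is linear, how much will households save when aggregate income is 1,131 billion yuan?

MPC = (4315.48 − 2596.46)/(5352 − 3029) = 1719.02/2323 = 0.74
a = 2596.46 − 0.74(3029) = 2596.46 − 2241.46 = 355
C = 355 + 0.74(1131) = 1191.94
S = 1131 − 1191.94 = -60.94

S = -60.94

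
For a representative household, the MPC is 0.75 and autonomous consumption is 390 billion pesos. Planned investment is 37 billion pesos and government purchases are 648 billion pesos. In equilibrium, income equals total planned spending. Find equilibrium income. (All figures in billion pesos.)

Y = 4300

Y = C + I + G = 390 + 0.75Y + 37 + 648
Y − 0.75Y = 1075
0.25Y = 1075, so Y = 1075/0.25 = 4300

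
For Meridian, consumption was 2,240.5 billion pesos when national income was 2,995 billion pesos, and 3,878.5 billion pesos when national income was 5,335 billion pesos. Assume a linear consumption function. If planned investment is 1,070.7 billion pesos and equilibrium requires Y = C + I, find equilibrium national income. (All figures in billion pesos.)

Y = 4049

MPC = (3878.5 − 2240.5)/(5335 − 2995) = 1638/2340 = 0.7
a = 2240.5 − 0.7(2995) = 144
Equilibrium: Y = 144 + 0.7Y + 1070.7
0.3Y = 1214.7, so Y = 1214.7/0.3 = 4049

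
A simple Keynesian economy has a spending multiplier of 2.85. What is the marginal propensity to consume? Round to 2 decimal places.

MPC = 0.65

k = 1/(1 − MPC), so 1 − MPC = 1/k = 1/2.85 = 0.3509
MPC = 1 − 0.3509 = 0.65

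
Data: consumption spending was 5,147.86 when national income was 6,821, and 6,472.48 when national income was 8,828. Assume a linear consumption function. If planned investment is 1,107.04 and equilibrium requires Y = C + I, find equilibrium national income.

Y = 5156

MPC = (6472.48 − 5147.86)/(8828 − 6821) = 1324.62/2007 = 0.66
a = 5147.86 − 0.66(6821) = 646
Equilibrium: Y = 646 + 0.66Y + 1107.04
0.34Y = 1753.04, so Y = 1753.04/0.34 = 5156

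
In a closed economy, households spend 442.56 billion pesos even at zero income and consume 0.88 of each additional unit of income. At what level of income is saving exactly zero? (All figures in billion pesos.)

At break-even, C = Y: 442.56 + 0.88Y = Y
0.12Y = 442.56, so Y = 442.56/0.12 = 3688

Y = 3688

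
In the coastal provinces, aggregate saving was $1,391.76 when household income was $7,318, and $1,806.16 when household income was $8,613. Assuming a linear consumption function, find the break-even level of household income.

Y = 2968.75

MPS = ΔS/ΔY = (1806.16 − 1391.76)/(8613 − 7318) = 414.4/1295 = 0.32
MPC = 1 − MPS = 0.68
From S(7318) = 1391.76: −a + 0.32(7318) = 1391.76, so a = 2341.76 − 1391.76 = 950
Break-even (S = 0): Y = a/MPS = 950/0.32 = 2968.75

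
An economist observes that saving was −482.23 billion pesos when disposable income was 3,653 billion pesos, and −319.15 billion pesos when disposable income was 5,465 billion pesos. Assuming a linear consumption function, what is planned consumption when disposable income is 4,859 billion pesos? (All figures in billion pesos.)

C = 5232.69

MPS = ΔS/ΔY = (-319.15 − (-482.23))/(5465 − 3653) = 163.08/1812 = 0.09
MPC = 1 − MPS = 0.91
Autonomous saving = -482.23 − 0.09(3653) = -811, so a = 811
C = 811 + 0.91(4859) = 811 + 4421.69 = 5232.69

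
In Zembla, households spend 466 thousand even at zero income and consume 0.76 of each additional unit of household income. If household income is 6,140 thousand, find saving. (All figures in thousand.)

C = 466 + 0.76(6140) = 466 + 4666.4 = 5132.4
S = Y − C = 6140 − 5132.4 = 1007.6

S = 1007.6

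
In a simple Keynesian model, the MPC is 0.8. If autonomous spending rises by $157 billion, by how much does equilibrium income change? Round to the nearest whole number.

The multiplier is 1/(1 − MPC) = 1/0.2.
ΔY = 157/0.2 = 785.00 ≈ 785

ΔY ≈ 785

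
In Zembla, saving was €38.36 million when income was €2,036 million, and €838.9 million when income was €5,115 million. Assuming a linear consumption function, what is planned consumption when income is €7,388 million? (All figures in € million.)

MPS = ΔS/ΔY = (838.9 − 38.36)/(5115 − 2036) = 800.54/3079 = 0.26
MPC = 1 − MPS = 0.74
Autonomous saving = 38.36 − 0.26(2036) = -491, so a = 491
C = 491 + 0.74(7388) = 491 + 5467.12 = 5958.12

C = 5958.12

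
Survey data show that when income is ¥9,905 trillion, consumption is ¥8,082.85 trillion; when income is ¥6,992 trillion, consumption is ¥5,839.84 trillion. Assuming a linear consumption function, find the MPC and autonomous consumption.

MPC = 0.77; a = 456

MPC = ΔC/ΔY = (8082.85 − 5839.84)/(9905 − 6992) = 2243.01/2913 = 0.77
a = C − MPC·Y = 5839.84 − 0.77(6992) = 5839.84 − 5383.84 = 456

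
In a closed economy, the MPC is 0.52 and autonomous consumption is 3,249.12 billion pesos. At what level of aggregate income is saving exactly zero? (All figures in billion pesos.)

Y = 6769

At break-even, C = Y: 3249.12 + 0.52Y = Y
0.48Y = 3249.12, so Y = 3249.12/0.48 = 6769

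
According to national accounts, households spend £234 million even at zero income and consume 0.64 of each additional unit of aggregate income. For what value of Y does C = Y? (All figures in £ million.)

At break-even, C = Y: 234 + 0.64Y = Y
0.36Y = 234, so Y = 234/0.36 = 650

Y = 650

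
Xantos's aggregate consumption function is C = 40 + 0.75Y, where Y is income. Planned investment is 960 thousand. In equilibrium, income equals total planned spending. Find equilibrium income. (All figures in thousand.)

Y = C + I = 40 + 0.75Y + 960
Y − 0.75Y = 1000
0.25Y = 1000, so Y = 1000/0.25 = 4000

Y = 4000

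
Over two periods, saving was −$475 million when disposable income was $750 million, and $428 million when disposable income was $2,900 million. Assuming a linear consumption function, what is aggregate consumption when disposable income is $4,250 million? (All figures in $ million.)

MPS = ΔS/ΔY = (428 − (-475))/(2900 − 750) = 903/2150 = 0.42
MPC = 1 − MPS = 0.58
Autonomous saving = -475 − 0.42(750) = -790, so a = 790
C = 790 + 0.58(4250) = 790 + 2465 = 3255

C = 3255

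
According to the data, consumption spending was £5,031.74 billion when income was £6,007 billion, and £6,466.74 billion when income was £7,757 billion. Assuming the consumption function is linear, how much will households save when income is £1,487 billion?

S = 161.66

MPC = (6466.74 − 5031.74)/(7757 − 6007) = 1435/1750 = 0.82
a = 5031.74 − 0.82(6007) = 5031.74 − 4925.74 = 106
C = 106 + 0.82(1487) = 1325.34
S = 1487 − 1325.34 = 161.66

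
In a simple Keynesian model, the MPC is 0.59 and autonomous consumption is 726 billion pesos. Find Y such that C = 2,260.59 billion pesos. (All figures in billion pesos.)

726 + 0.59Y = 2260.59
0.59Y = 1534.59, so Y = 1534.59/0.59 = 2601

Y = 2601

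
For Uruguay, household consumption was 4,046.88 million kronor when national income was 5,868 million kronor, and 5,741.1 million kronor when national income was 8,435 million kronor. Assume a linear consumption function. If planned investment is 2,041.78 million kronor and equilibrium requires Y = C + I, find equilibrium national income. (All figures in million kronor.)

MPC = (5741.1 − 4046.88)/(8435 − 5868) = 1694.22/2567 = 0.66
a = 4046.88 − 0.66(5868) = 174
Equilibrium: Y = 174 + 0.66Y + 2041.78
0.34Y = 2215.78, so Y = 2215.78/0.34 = 6517

Y = 6517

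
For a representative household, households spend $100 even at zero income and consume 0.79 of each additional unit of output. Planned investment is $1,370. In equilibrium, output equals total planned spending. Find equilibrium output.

Y = C + I = 100 + 0.79Y + 1370
Y − 0.79Y = 1470
0.21Y = 1470, so Y = 1470/0.21 = 7000

Y = 7000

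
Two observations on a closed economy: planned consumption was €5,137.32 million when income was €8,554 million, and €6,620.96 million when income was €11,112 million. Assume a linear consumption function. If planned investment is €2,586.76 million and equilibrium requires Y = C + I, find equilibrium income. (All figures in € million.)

MPC = (6620.96 − 5137.32)/(11112 − 8554) = 1483.64/2558 = 0.58
a = 5137.32 − 0.58(8554) = 176
Equilibrium: Y = 176 + 0.58Y + 2586.76
0.42Y = 2762.76, so Y = 2762.76/0.42 = 6578

Y = 6578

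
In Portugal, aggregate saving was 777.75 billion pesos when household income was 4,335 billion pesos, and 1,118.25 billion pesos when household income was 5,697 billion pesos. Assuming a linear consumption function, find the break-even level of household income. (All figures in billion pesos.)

MPS = ΔS/ΔY = (1118.25 − 777.75)/(5697 − 4335) = 340.5/1362 = 0.25
MPC = 1 − MPS = 0.75
From S(4335) = 777.75: −a + 0.25(4335) = 777.75, so a = 1083.75 − 777.75 = 306
Break-even (S = 0): Y = a/MPS = 306/0.25 = 1224

Y = 1224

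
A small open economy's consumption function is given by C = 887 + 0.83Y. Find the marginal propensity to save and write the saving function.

MPS = 1 − MPC = 1 − 0.83 = 0.17
S = Y − C = -887 + 0.17Y

MPS = 0.17; S = -887 + 0.17Y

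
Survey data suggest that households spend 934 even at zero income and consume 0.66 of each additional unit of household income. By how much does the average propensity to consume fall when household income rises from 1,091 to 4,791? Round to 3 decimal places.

At Y = 1091: C = 934 + 0.66(1091) = 1654.06, APC = 1654.06/1091 = 1.5161
At Y = 4791: C = 4096.06, APC = 4096.06/4791 = 0.8549
Fall in APC = 1.5161 − 0.8549 = 0.6612 ≈ 0.661

ΔAPC = 0.661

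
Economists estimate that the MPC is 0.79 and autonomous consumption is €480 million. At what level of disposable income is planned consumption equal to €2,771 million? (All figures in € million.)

Y = 2900

480 + 0.79Y = 2771
0.79Y = 2291, so Y = 2291/0.79 = 2900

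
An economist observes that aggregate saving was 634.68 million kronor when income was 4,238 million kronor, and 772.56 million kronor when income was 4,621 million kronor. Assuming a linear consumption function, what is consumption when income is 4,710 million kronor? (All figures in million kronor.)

C = 3905.4

MPS = ΔS/ΔY = (772.56 − 634.68)/(4621 − 4238) = 137.88/383 = 0.36
MPC = 1 − MPS = 0.64
Autonomous saving = 634.68 − 0.36(4238) = -891, so a = 891
C = 891 + 0.64(4710) = 891 + 3014.4 = 3905.4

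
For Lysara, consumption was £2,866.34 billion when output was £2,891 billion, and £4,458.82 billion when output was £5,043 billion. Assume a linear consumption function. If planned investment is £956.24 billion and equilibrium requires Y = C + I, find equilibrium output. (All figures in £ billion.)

Y = 6474

MPC = (4458.82 − 2866.34)/(5043 − 2891) = 1592.48/2152 = 0.74
a = 2866.34 − 0.74(2891) = 727
Equilibrium: Y = 727 + 0.74Y + 956.24
0.26Y = 1683.24, so Y = 1683.24/0.26 = 6474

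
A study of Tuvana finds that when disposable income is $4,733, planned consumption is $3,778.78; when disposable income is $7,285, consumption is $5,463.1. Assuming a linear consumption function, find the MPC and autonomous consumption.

MPC = ΔC/ΔY = (5463.1 − 3778.78)/(7285 − 4733) = 1684.32/2552 = 0.66
a = C − MPC·Y = 3778.78 − 0.66(4733) = 3778.78 − 3123.78 = 655

MPC = 0.66; a = 655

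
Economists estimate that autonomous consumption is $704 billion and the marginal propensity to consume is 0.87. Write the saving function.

S = -704 + 0.13Y

S = Y − C = Y − (704 + 0.87Y) = -704 + (1 − 0.87)Y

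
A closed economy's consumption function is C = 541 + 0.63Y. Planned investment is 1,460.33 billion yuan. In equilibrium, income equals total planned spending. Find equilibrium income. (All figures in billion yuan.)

Y = C + I = 541 + 0.63Y + 1460.33
Y − 0.63Y = 2001.33
0.37Y = 2001.33, so Y = 2001.33/0.37 = 5409

Y = 5409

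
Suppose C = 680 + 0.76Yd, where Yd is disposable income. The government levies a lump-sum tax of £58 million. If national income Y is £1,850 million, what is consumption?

C = 2041.92

Yd = Y − T = 1850 − 58 = 1792
C = 680 + 0.76(1792) = 680 + 1361.92 = 2041.92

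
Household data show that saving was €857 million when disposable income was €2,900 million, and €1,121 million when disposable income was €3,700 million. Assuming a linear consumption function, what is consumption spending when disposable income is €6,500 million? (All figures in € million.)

C = 4455

MPS = ΔS/ΔY = (1121 − 857)/(3700 − 2900) = 264/800 = 0.33
MPC = 1 − MPS = 0.67
Autonomous saving = 857 − 0.33(2900) = -100, so a = 100
C = 100 + 0.67(6500) = 100 + 4355 = 4455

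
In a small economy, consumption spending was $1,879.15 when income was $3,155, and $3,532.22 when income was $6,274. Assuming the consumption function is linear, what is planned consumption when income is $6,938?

MPC = (3532.22 − 1879.15)/(6274 − 3155) = 1653.07/3119 = 0.53
a = 1879.15 − 0.53(3155) = 1879.15 − 1672.15 = 207
C = 207 + 0.53(6938) = 207 + 3677.14 = 3884.14

C = 3884.14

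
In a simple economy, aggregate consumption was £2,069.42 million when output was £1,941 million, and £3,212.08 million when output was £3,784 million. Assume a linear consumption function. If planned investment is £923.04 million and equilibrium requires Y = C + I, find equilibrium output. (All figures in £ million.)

MPC = (3212.08 − 2069.42)/(3784 − 1941) = 1142.66/1843 = 0.62
a = 2069.42 − 0.62(1941) = 866
Equilibrium: Y = 866 + 0.62Y + 923.04
0.38Y = 1789.04, so Y = 1789.04/0.38 = 4708

Y = 4708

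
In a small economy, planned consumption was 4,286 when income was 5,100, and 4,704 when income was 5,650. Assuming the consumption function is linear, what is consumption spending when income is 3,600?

C = 3146

MPC = (4704 − 4286)/(5650 − 5100) = 418/550 = 0.76
a = 4286 − 0.76(5100) = 4286 − 3876 = 410
C = 410 + 0.76(3600) = 410 + 2736 = 3146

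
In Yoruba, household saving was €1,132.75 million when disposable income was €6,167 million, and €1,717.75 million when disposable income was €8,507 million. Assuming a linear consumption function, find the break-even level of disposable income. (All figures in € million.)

Y = 1636

MPS = ΔS/ΔY = (1717.75 − 1132.75)/(8507 − 6167) = 585/2340 = 0.25
MPC = 1 − MPS = 0.75
From S(6167) = 1132.75: −a + 0.25(6167) = 1132.75, so a = 1541.75 − 1132.75 = 409
Break-even (S = 0): Y = a/MPS = 409/0.25 = 1636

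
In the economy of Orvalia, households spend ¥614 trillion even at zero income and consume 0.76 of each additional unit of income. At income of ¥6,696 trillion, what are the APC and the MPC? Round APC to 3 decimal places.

APC = 0.852; MPC = 0.76

MPC = 0.76 (the slope of the consumption function)
C = 614 + 0.76(6696) = 5702.96, so APC = 5702.96/6696 = 0.852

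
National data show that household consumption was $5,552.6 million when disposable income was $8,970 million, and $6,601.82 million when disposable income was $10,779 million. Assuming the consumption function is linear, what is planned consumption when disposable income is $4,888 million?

MPC = (6601.82 − 5552.6)/(10779 − 8970) = 1049.22/1809 = 0.58
a = 5552.6 − 0.58(8970) = 5552.6 − 5202.6 = 350
C = 350 + 0.58(4888) = 350 + 2835.04 = 3185.04

C = 3185.04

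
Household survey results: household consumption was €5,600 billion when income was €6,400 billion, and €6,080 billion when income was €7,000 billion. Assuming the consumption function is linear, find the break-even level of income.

Y = 2400

MPC = (6080 − 5600)/(7000 − 6400) = 480/600 = 0.8
a = 5600 − 0.8(6400) = 5600 − 5120 = 480
Break-even: Y = a/(1−MPC) = 480/0.2 = 2400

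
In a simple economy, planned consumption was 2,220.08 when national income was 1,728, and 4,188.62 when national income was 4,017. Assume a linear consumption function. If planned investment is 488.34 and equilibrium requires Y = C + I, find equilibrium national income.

MPC = (4188.62 − 2220.08)/(4017 − 1728) = 1968.54/2289 = 0.86
a = 2220.08 − 0.86(1728) = 734
Equilibrium: Y = 734 + 0.86Y + 488.34
0.14Y = 1222.34, so Y = 1222.34/0.14 = 8731

Y = 8731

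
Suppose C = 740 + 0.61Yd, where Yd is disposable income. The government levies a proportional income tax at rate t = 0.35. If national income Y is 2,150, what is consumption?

C = 1592.475

Yd = (1 − 0.35)(2150) = 0.65(2150) = 1397.5
C = 740 + 0.61(1397.5) = 740 + 852.475 = 1592.475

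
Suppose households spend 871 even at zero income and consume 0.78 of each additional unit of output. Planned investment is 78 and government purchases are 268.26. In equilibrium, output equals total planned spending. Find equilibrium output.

Y = 5533

Y = C + I + G = 871 + 0.78Y + 78 + 268.26
Y − 0.78Y = 1217.26
0.22Y = 1217.26, so Y = 1217.26/0.22 = 5533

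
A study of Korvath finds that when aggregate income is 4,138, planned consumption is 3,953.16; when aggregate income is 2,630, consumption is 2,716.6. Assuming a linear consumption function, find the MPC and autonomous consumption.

MPC = ΔC/ΔY = (3953.16 − 2716.6)/(4138 − 2630) = 1236.56/1508 = 0.82
a = C − MPC·Y = 2716.6 − 0.82(2630) = 2716.6 − 2156.6 = 560

MPC = 0.82; a = 560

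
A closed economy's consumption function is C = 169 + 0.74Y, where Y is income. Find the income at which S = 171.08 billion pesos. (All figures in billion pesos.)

Y = 1308

S = Y − C = -169 + 0.26Y
-169 + 0.26Y = 171.08, so 0.26Y = 340.08 and Y = 1308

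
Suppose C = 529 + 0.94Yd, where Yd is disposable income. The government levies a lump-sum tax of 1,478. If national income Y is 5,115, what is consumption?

C = 3947.78

Yd = Y − T = 5115 − 1478 = 3637
C = 529 + 0.94(3637) = 529 + 3418.78 = 3947.78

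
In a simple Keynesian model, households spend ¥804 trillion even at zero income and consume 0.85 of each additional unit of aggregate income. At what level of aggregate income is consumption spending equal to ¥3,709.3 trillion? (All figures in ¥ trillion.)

804 + 0.85Y = 3709.3
0.85Y = 2905.3, so Y = 2905.3/0.85 = 3418

Y = 3418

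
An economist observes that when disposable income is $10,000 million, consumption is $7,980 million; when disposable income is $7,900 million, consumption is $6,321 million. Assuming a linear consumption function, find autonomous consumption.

MPC = ΔC/ΔY = (7980 − 6321)/(10000 − 7900) = 1659/2100 = 0.79
a = C − MPC·Y = 6321 − 0.79(7900) = 6321 − 6241 = 80

a = 80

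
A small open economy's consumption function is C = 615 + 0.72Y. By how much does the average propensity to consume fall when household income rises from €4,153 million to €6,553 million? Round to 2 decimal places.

At Y = 4153: C = 615 + 0.72(4153) = 3605.16, APC = 3605.16/4153 = 0.868
At Y = 6553: C = 5333.16, APC = 5333.16/6553 = 0.814
Fall in APC = 0.868 − 0.814 = 0.054 ≈ 0.05

ΔAPC = 0.05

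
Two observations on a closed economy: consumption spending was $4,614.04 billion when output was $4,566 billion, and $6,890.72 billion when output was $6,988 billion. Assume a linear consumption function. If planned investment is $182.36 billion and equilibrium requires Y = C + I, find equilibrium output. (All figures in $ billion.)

Y = 8406

MPC = (6890.72 − 4614.04)/(6988 − 4566) = 2276.68/2422 = 0.94
a = 4614.04 − 0.94(4566) = 322
Equilibrium: Y = 322 + 0.94Y + 182.36
0.06Y = 504.36, so Y = 504.36/0.06 = 8406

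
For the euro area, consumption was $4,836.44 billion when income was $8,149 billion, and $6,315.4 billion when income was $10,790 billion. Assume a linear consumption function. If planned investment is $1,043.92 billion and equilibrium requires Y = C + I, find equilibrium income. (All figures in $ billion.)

MPC = (6315.4 − 4836.44)/(10790 − 8149) = 1478.96/2641 = 0.56
a = 4836.44 − 0.56(8149) = 273
Equilibrium: Y = 273 + 0.56Y + 1043.92
0.44Y = 1316.92, so Y = 1316.92/0.44 = 2993

Y = 2993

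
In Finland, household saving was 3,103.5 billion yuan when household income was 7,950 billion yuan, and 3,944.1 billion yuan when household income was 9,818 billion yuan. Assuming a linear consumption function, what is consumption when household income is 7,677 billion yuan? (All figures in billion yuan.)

MPS = ΔS/ΔY = (3944.1 − 3103.5)/(9818 − 7950) = 840.6/1868 = 0.45
MPC = 1 − MPS = 0.55
Autonomous saving = 3103.5 − 0.45(7950) = -474, so a = 474
C = 474 + 0.55(7677) = 474 + 4222.35 = 4696.35

C = 4696.35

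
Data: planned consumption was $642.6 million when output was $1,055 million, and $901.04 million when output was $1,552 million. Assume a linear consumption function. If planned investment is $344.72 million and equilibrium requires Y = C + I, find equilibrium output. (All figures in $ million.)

Y = 914

MPC = (901.04 − 642.6)/(1552 − 1055) = 258.44/497 = 0.52
a = 642.6 − 0.52(1055) = 94
Equilibrium: Y = 94 + 0.52Y + 344.72
0.48Y = 438.72, so Y = 438.72/0.48 = 914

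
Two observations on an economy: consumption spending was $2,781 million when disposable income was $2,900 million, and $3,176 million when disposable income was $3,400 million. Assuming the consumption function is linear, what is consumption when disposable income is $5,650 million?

C = 4953.5

MPC = (3176 − 2781)/(3400 − 2900) = 395/500 = 0.79
a = 2781 − 0.79(2900) = 2781 − 2291 = 490
C = 490 + 0.79(5650) = 490 + 4463.5 = 4953.5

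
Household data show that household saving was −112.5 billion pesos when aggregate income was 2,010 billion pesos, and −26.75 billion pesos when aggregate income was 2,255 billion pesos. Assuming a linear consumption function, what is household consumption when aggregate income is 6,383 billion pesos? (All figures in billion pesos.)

MPS = ΔS/ΔY = (-26.75 − (-112.5))/(2255 − 2010) = 85.75/245 = 0.35
MPC = 1 − MPS = 0.65
Autonomous saving = -112.5 − 0.35(2010) = -816, so a = 816
C = 816 + 0.65(6383) = 816 + 4148.95 = 4964.95

C = 4964.95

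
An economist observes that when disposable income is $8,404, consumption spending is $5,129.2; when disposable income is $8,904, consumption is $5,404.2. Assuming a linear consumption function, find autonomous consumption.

a = 507

MPC = ΔC/ΔY = (5404.2 − 5129.2)/(8904 − 8404) = 275/500 = 0.55
a = C − MPC·Y = 5129.2 − 0.55(8404) = 5129.2 − 4622.2 = 507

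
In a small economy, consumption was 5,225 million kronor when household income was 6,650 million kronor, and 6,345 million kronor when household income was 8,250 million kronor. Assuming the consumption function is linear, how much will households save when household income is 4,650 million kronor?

S = 825

MPC = (6345 − 5225)/(8250 − 6650) = 1120/1600 = 0.7
a = 5225 − 0.7(6650) = 5225 − 4655 = 570
C = 570 + 0.7(4650) = 3825
S = 4650 − 3825 = 825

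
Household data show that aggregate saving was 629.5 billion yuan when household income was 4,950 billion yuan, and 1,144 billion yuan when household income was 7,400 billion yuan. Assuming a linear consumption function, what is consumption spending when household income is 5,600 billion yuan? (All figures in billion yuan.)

C = 4834

MPS = ΔS/ΔY = (1144 − 629.5)/(7400 − 4950) = 514.5/2450 = 0.21
MPC = 1 − MPS = 0.79
Autonomous saving = 629.5 − 0.21(4950) = -410, so a = 410
C = 410 + 0.79(5600) = 410 + 4424 = 4834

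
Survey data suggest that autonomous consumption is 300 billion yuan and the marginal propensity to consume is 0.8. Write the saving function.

S = Y − C = Y − (300 + 0.8Y) = -300 + (1 − 0.8)Y

S = -300 + 0.2Y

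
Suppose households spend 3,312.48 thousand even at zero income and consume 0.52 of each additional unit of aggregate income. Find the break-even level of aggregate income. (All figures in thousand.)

At break-even, C = Y: 3312.48 + 0.52Y = Y
0.48Y = 3312.48, so Y = 3312.48/0.48 = 6901

Y = 6901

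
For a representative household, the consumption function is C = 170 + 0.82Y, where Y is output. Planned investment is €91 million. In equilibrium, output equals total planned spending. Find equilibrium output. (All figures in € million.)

Y = 1450

Y = C + I = 170 + 0.82Y + 91
Y − 0.82Y = 261
0.18Y = 261, so Y = 261/0.18 = 1450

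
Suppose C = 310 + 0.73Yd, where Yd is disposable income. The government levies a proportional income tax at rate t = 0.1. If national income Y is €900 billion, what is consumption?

C = 901.3

Yd = (1 − 0.1)(900) = 0.9(900) = 810
C = 310 + 0.73(810) = 310 + 591.3 = 901.3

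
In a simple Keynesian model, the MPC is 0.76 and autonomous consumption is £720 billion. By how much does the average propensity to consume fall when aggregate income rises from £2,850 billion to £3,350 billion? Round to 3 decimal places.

At Y = 2850: C = 720 + 0.76(2850) = 2886, APC = 2886/2850 = 1.0126
At Y = 3350: C = 3266, APC = 3266/3350 = 0.9749
Fall in APC = 1.0126 − 0.9749 = 0.0377 ≈ 0.038

ΔAPC = 0.038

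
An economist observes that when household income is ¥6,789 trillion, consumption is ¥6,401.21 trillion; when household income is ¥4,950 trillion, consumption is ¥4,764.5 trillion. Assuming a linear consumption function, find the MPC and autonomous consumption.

MPC = ΔC/ΔY = (6401.21 − 4764.5)/(6789 − 4950) = 1636.71/1839 = 0.89
a = C − MPC·Y = 4764.5 − 0.89(4950) = 4764.5 − 4405.5 = 359

MPC = 0.89; a = 359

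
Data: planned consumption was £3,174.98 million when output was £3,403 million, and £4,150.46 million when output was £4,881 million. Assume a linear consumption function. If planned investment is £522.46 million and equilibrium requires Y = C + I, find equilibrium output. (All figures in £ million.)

Y = 4269

MPC = (4150.46 − 3174.98)/(4881 − 3403) = 975.48/1478 = 0.66
a = 3174.98 − 0.66(3403) = 929
Equilibrium: Y = 929 + 0.66Y + 522.46
0.34Y = 1451.46, so Y = 1451.46/0.34 = 4269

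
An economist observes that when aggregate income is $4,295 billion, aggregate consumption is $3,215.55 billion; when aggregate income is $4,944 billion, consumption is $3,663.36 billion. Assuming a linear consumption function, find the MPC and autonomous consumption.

MPC = ΔC/ΔY = (3663.36 − 3215.55)/(4944 − 4295) = 447.81/649 = 0.69
a = C − MPC·Y = 3215.55 − 0.69(4295) = 3215.55 − 2963.55 = 252

MPC = 0.69; a = 252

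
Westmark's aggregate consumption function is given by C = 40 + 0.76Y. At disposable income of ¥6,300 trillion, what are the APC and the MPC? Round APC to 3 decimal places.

APC = 0.766; MPC = 0.76

MPC = 0.76 (the slope of the consumption function)
C = 40 + 0.76(6300) = 4828, so APC = 4828/6300 = 0.766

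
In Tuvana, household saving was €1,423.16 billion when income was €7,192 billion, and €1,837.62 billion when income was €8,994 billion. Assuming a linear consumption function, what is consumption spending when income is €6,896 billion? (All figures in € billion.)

C = 5540.92

MPS = ΔS/ΔY = (1837.62 − 1423.16)/(8994 − 7192) = 414.46/1802 = 0.23
MPC = 1 − MPS = 0.77
Autonomous saving = 1423.16 − 0.23(7192) = -231, so a = 231
C = 231 + 0.77(6896) = 231 + 5309.92 = 5540.92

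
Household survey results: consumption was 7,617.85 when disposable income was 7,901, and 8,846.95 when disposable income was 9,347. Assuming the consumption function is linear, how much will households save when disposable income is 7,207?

S = 179.05

MPC = (8846.95 − 7617.85)/(9347 − 7901) = 1229.1/1446 = 0.85
a = 7617.85 − 0.85(7901) = 7617.85 − 6715.85 = 902
C = 902 + 0.85(7207) = 7027.95
S = 7207 − 7027.95 = 179.05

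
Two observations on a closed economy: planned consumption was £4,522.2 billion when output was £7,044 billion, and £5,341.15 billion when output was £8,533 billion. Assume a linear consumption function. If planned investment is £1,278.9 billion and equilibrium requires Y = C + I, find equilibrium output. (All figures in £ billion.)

MPC = (5341.15 − 4522.2)/(8533 − 7044) = 818.95/1489 = 0.55
a = 4522.2 − 0.55(7044) = 648
Equilibrium: Y = 648 + 0.55Y + 1278.9
0.45Y = 1926.9, so Y = 1926.9/0.45 = 4282

Y = 4282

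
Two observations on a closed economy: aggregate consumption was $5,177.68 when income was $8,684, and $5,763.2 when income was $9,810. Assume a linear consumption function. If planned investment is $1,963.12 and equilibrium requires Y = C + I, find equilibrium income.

MPC = (5763.2 − 5177.68)/(9810 − 8684) = 585.52/1126 = 0.52
a = 5177.68 − 0.52(8684) = 662
Equilibrium: Y = 662 + 0.52Y + 1963.12
0.48Y = 2625.12, so Y = 2625.12/0.48 = 5469

Y = 5469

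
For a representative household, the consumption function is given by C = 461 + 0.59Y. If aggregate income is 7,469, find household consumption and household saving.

C = 4867.71; S = 2601.29

C = 461 + 0.59(7469) = 461 + 4406.71 = 4867.71
S = Y − C = 7469 − 4867.71 = 2601.29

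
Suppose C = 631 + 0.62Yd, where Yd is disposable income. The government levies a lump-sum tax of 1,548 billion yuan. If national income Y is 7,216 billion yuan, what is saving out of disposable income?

Yd = Y − T = 7216 − 1548 = 5668
C = 631 + 0.62(5668) = 631 + 3514.16 = 4145.16
S = Yd − C = 5668 − 4145.16 = 1522.84

S = 1522.84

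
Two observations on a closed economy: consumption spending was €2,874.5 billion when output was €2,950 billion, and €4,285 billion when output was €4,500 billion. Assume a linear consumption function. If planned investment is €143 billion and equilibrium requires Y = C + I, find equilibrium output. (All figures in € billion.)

Y = 3700

MPC = (4285 − 2874.5)/(4500 − 2950) = 1410.5/1550 = 0.91
a = 2874.5 − 0.91(2950) = 190
Equilibrium: Y = 190 + 0.91Y + 143
0.09Y = 333, so Y = 333/0.09 = 3700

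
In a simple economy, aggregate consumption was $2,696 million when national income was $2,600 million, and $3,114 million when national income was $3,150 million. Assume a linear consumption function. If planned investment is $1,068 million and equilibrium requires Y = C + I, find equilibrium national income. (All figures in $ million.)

Y = 7450

MPC = (3114 − 2696)/(3150 − 2600) = 418/550 = 0.76
a = 2696 − 0.76(2600) = 720
Equilibrium: Y = 720 + 0.76Y + 1068
0.24Y = 1788, so Y = 1788/0.24 = 7450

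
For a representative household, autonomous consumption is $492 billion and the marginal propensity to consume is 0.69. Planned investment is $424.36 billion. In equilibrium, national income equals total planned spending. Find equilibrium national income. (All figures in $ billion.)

Y = 2956

Y = C + I = 492 + 0.69Y + 424.36
Y − 0.69Y = 916.36
0.31Y = 916.36, so Y = 916.36/0.31 = 2956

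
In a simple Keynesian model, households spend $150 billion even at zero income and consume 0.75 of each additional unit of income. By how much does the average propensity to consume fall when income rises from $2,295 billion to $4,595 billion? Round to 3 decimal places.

At Y = 2295: C = 150 + 0.75(2295) = 1871.25, APC = 1871.25/2295 = 0.8154
At Y = 4595: C = 3596.25, APC = 3596.25/4595 = 0.7826
Fall in APC = 0.8154 − 0.7826 = 0.0328 ≈ 0.033

ΔAPC = 0.033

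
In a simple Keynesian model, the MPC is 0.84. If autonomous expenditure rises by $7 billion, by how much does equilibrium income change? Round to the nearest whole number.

ΔY ≈ 44

The multiplier is 1/(1 − MPC) = 1/0.16.
ΔY = 7/0.16 = 43.75 ≈ 44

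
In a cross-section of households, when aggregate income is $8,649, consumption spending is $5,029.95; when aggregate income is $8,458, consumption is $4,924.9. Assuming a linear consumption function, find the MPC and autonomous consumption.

MPC = 0.55; a = 273

MPC = ΔC/ΔY = (5029.95 − 4924.9)/(8649 − 8458) = 105.05/191 = 0.55
a = C − MPC·Y = 4924.9 − 0.55(8458) = 4924.9 − 4651.9 = 273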